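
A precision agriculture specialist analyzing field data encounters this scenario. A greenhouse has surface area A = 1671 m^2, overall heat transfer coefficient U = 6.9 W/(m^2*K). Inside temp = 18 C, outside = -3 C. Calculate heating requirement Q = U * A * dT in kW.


dT = 18 - (-3) = 21 K
Q = U * A * dT
  = 6.9 * 1671 * 21
  = 242127.90 W = 242.13 kW


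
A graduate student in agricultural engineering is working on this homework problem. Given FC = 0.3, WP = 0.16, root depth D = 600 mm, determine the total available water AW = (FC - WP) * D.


AW = (FC - WP) * D
   = (0.3 - 0.16) * 600
   = 0.14 * 600
   = 84 mm


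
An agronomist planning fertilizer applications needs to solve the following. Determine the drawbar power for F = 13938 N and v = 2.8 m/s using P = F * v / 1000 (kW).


P = F * v / 1000
  = 13938 * 2.8 / 1000
  = 39026.40 / 1000
  = 39.03 kW


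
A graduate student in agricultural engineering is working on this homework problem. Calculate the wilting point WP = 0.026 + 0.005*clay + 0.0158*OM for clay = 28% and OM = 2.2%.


WP = 0.026 + 0.005*28 + 0.0158*2.2
   = 0.026 + 0.1400 + 0.0348
   = 0.2008


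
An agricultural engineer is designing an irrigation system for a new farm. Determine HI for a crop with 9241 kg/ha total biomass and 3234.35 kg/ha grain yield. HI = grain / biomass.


HI = grain_yield / biomass
   = 3234.35 / 9241
   = 0.35


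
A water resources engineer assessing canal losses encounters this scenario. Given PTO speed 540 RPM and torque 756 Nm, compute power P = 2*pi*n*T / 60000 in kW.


P = 2*pi*n*T / 60000
  = 2*pi * 540 * 756 / 60000
  = 2565047.57 / 60000
  = 42.75 kW


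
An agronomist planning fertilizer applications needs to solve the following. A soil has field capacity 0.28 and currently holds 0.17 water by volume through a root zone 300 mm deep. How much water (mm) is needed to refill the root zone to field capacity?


SMD = (FC - theta) * D
    = (0.28 - 0.17) * 300
    = 0.110 * 300
    = 33 mm


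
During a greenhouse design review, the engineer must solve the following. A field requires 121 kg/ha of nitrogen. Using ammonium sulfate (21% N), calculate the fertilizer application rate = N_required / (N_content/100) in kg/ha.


Rate = N_required / (N_content / 100)
     = 121 / (21 / 100)
     = 121 / 0.21
     = 576.19 kg/ha


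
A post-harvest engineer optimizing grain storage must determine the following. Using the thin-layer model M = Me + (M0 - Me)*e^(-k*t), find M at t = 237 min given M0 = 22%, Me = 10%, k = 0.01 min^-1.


M = Me + (M0 - Me) * e^(-k*t)
  = 10 + (22 - 10) * e^(-0.01*237)
  = 10 + 12 * e^(-2.370)
  = 10 + 12 * 0.09348
  = 10 + 1.1218
  = 11.12%


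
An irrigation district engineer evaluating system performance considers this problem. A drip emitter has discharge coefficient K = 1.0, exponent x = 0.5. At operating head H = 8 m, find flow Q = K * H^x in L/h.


Q = K * H^x
  = 1.0 * 8^0.5
  = 1.0 * 2.8284
  = 2.83 L/h


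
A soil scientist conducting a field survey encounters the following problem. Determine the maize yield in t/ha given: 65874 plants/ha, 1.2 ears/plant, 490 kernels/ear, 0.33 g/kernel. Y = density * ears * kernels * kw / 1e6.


Y = density * ears * kernels * kw
  = 65874 * 1.2 * 490 * 0.33 g/ha
  = 12782190.96 g/ha
  = 12782.19 kg/ha = 12.78 t/ha


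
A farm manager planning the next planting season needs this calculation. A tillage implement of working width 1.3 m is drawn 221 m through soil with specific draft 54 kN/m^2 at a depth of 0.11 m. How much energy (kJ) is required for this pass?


E = k * d * w * L
  = 54 * 0.11 * 1.3 * 221
  = 1706.56 kJ


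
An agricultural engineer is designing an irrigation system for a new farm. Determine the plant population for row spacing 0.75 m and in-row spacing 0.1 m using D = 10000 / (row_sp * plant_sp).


D = 10000 / (row_sp * plant_sp)
  = 10000 / (0.75 * 0.1)
  = 10000 / 0.0750
  = 133333.33 plants/ha


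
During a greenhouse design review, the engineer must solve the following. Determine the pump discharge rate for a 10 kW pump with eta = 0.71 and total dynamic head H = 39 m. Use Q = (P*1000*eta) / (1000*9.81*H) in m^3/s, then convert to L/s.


Q = (P * 1000 * eta) / (rho * g * H)
  = (10 * 1000 * 0.71) / (1000 * 9.81 * 39)
  = 7100 / 382590
  = 0.01856 m^3/s = 18.56 L/s


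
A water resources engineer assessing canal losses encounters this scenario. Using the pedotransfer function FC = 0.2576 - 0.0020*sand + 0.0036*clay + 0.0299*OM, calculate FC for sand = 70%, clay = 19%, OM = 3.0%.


FC = 0.2576 - 0.0020*70 + 0.0036*19 + 0.0299*3.0
   = 0.2576 - 0.1400 + 0.0684 + 0.0897
   = 0.2757


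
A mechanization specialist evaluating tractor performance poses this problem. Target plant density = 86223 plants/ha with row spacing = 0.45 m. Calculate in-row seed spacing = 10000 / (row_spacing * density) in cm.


spacing = 10000 / (row_sp * density)
        = 10000 / (0.45 * 86223)
        = 10000 / 38800.35
        = 0.25773 m = 25.77 cm


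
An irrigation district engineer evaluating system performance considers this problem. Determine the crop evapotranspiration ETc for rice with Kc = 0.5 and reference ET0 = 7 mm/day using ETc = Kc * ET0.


ETc = Kc * ET0
    = 0.5 * 7
    = 3.50 mm/day


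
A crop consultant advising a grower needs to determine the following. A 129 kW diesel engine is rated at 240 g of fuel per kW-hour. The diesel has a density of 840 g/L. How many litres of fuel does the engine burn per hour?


FC = P * BSFC / rho_fuel
   = 129 * 240 / 840
   = 30960 / 840
   = 36.86 L/h


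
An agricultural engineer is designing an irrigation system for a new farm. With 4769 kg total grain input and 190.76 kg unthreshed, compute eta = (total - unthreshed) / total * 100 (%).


eta = (total - unthreshed) / total * 100
    = (4769 - 190.76) / 4769 * 100
    = 4578.24 / 4769 * 100
    = 96%


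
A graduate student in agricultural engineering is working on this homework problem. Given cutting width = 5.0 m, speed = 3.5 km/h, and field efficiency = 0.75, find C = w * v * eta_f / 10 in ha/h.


C = w * v * eta_f / 10
  = 5.0 * 3.5 * 0.75 / 10
  = 13.13 / 10
  = 1.31 ha/h


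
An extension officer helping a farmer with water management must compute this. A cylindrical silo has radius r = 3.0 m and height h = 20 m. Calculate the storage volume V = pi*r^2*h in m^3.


V = pi * r^2 * h
  = pi * 3.0^2 * 20
  = pi * 9 * 20
  = 565.49 m^3


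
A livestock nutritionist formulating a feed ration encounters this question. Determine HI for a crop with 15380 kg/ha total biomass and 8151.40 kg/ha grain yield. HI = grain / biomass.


HI = grain_yield / biomass
   = 8151.40 / 15380
   = 0.53


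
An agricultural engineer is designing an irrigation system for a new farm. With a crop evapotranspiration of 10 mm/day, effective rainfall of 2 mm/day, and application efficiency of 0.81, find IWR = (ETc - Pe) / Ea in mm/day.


IWR = (ETc - Pe) / Ea
    = (10 - 2) / 0.81
    = 8 / 0.81
    = 9.88 mm/day


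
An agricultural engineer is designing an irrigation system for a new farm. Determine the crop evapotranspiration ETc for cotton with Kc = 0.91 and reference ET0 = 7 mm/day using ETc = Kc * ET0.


ETc = Kc * ET0
    = 0.91 * 7
    = 6.37 mm/day


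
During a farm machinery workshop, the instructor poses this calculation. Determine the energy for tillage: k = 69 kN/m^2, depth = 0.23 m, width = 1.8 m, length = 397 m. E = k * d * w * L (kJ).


E = k * d * w * L
  = 69 * 0.23 * 1.8 * 397
  = 11340.70 kJ


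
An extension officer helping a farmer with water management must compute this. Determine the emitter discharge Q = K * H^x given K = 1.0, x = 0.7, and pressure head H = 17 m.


Q = K * H^x
  = 1.0 * 17^0.7
  = 1.0 * 7.2663
  = 7.27 L/h


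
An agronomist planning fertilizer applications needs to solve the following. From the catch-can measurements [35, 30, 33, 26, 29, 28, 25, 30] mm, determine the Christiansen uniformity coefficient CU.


xbar = 236 / 8 = 29.500
sum|xi - xbar| = 20
CU = 100 * (1 - 20 / (8 * 29.500))
   = 100 * (1 - 0.0847)
   = 91.53%


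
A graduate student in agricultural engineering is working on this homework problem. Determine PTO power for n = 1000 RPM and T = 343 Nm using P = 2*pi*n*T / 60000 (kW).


P = 2*pi*n*T / 60000
  = 2*pi * 1000 * 343 / 60000
  = 2155132.56 / 60000
  = 35.92 kW


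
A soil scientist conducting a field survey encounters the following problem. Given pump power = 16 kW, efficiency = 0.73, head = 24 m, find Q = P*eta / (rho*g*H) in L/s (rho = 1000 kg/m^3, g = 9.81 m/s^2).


Q = (P * 1000 * eta) / (rho * g * H)
  = (16 * 1000 * 0.73) / (1000 * 9.81 * 24)
  = 11680 / 235440
  = 0.04961 m^3/s = 49.61 L/s


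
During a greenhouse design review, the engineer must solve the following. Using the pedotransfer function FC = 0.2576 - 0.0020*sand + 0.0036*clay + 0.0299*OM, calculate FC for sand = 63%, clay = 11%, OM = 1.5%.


FC = 0.2576 - 0.0020*63 + 0.0036*11 + 0.0299*1.5
   = 0.2576 - 0.1260 + 0.0396 + 0.0449
   = 0.2161


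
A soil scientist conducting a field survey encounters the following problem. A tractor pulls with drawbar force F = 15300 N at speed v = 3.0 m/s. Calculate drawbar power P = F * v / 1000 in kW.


P = F * v / 1000
  = 15300 * 3.0 / 1000
  = 45900 / 1000
  = 45.90 kW


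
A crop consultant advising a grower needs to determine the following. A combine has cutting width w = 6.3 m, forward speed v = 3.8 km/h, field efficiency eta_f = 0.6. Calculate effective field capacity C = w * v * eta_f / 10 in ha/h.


C = w * v * eta_f / 10
  = 6.3 * 3.8 * 0.6 / 10
  = 14.36 / 10
  = 1.44 ha/h


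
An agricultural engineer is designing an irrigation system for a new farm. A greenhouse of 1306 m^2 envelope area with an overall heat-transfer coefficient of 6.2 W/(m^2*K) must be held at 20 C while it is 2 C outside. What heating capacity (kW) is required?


dT = 20 - (2) = 18 K
Q = U * A * dT
  = 6.2 * 1306 * 18
  = 145749.60 W = 145.75 kW


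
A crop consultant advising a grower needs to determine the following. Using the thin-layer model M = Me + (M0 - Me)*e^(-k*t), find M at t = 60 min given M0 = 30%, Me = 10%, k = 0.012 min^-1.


M = Me + (M0 - Me) * e^(-k*t)
  = 10 + (30 - 10) * e^(-0.012*60)
  = 10 + 20 * e^(-0.720)
  = 10 + 20 * 0.48675
  = 10 + 9.7350
  = 19.74%


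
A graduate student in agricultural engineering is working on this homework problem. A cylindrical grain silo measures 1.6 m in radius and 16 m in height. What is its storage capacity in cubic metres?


V = pi * r^2 * h
  = pi * 1.6^2 * 16
  = pi * 2.56 * 16
  = 128.68 m^3


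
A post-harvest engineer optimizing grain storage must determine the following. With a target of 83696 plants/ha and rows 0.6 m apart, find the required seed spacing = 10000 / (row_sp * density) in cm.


spacing = 10000 / (row_sp * density)
        = 10000 / (0.6 * 83696)
        = 10000 / 50217.60
        = 0.19913 m = 19.91 cm


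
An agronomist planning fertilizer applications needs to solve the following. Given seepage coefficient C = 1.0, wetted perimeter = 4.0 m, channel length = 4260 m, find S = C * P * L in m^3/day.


S = C * P * L
  = 1.0 * 4.0 * 4260
  = 17040 m^3/day


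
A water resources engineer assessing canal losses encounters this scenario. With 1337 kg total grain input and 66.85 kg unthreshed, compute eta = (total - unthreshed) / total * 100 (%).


eta = (total - unthreshed) / total * 100
    = (1337 - 66.85) / 1337 * 100
    = 1270.15 / 1337 * 100
    = 95%


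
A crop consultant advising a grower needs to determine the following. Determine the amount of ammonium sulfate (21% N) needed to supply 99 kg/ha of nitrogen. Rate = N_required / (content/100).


Rate = N_required / (N_content / 100)
     = 99 / (21 / 100)
     = 99 / 0.21
     = 471.43 kg/ha


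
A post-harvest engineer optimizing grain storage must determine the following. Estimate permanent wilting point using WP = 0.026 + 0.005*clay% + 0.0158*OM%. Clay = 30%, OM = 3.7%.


WP = 0.026 + 0.005*30 + 0.0158*3.7
   = 0.026 + 0.1500 + 0.0585
   = 0.2345


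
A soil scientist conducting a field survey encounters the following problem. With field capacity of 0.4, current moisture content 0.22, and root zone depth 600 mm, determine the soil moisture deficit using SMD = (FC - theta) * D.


SMD = (FC - theta) * D
    = (0.4 - 0.22) * 600
    = 0.180 * 600
    = 108 mm


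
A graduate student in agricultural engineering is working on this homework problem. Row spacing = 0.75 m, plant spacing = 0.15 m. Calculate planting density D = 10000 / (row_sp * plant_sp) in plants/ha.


D = 10000 / (row_sp * plant_sp)
  = 10000 / (0.75 * 0.15)
  = 10000 / 0.1125
  = 88888.89 plants/ha


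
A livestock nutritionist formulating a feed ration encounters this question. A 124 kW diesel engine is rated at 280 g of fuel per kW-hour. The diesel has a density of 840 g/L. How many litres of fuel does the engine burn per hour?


FC = P * BSFC / rho_fuel
   = 124 * 280 / 840
   = 34720 / 840
   = 41.33 L/h


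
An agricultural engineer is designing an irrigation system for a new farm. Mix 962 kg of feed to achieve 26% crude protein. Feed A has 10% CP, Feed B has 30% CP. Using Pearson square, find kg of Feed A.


parts_A = CP_b - target = 30 - 26 = 4
parts_B = target - CP_a = 26 - 10 = 16
total_parts = 4 + 16 = 20
Feed A = 962 * 4 / 20 = 192.40 kg
Feed B = 962 * 16 / 20 = 769.60 kg

192.40 kg


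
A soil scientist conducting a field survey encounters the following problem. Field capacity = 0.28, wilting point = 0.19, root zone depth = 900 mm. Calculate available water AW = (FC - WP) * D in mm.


AW = (FC - WP) * D
   = (0.28 - 0.19) * 900
   = 0.09 * 900
   = 81 mm


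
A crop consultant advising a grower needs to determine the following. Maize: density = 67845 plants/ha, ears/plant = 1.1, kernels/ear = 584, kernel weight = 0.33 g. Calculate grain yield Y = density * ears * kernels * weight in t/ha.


Y = density * ears * kernels * kw
  = 67845 * 1.1 * 584 * 0.33 g/ha
  = 14382597.24 g/ha
  = 14382.60 kg/ha = 14.38 t/ha


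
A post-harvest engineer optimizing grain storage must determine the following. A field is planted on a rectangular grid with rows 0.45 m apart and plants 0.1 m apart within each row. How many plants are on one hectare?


D = 10000 / (row_sp * plant_sp)
  = 10000 / (0.45 * 0.1)
  = 10000 / 0.0450
  = 222222.22 plants/ha


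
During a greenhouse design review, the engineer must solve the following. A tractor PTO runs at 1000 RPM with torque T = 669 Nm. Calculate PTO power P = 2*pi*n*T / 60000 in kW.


P = 2*pi*n*T / 60000
  = 2*pi * 1000 * 669 / 60000
  = 4203450.97 / 60000
  = 70.06 kW


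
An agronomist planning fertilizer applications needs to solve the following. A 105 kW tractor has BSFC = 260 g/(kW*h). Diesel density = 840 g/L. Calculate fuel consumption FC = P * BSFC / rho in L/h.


FC = P * BSFC / rho_fuel
   = 105 * 260 / 840
   = 27300 / 840
   = 32.50 L/h


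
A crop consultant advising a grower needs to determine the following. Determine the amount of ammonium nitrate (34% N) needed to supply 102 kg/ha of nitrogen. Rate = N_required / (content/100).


Rate = N_required / (N_content / 100)
     = 102 / (34 / 100)
     = 102 / 0.34
     = 300 kg/ha


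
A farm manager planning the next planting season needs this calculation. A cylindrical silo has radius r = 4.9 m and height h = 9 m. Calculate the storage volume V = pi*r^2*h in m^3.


V = pi * r^2 * h
  = pi * 4.9^2 * 9
  = pi * 24.01 * 9
  = 678.87 m^3


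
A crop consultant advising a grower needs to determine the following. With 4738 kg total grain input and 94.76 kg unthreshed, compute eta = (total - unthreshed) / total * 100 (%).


eta = (total - unthreshed) / total * 100
    = (4738 - 94.76) / 4738 * 100
    = 4643.24 / 4738 * 100
    = 98%


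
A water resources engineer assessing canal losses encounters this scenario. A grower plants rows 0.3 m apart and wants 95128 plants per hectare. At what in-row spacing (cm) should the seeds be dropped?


spacing = 10000 / (row_sp * density)
        = 10000 / (0.3 * 95128)
        = 10000 / 28538.40
        = 0.35041 m = 35.04 cm


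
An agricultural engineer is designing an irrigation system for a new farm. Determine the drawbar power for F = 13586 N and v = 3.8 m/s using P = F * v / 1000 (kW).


P = F * v / 1000
  = 13586 * 3.8 / 1000
  = 51626.80 / 1000
  = 51.63 kW


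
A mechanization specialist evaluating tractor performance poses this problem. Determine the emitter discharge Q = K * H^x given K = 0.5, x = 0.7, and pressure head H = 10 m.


Q = K * H^x
  = 0.5 * 10^0.7
  = 0.5 * 5.0119
  = 2.51 L/h


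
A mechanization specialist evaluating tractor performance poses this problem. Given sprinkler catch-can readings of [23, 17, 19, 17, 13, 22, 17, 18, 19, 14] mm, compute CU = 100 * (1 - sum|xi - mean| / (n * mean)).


xbar = 179 / 10 = 17.900
sum|xi - xbar| = 23
CU = 100 * (1 - 23 / (10 * 17.900))
   = 100 * (1 - 0.1285)
   = 87.15%


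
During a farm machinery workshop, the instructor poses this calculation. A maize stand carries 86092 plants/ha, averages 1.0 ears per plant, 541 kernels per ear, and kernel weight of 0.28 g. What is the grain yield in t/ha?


Y = density * ears * kernels * kw
  = 86092 * 1.0 * 541 * 0.28 g/ha
  = 13041216.16 g/ha
  = 13041.22 kg/ha = 13.04 t/ha


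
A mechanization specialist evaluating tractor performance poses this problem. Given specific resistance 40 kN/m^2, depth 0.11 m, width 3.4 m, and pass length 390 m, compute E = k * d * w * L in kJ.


E = k * d * w * L
  = 40 * 0.11 * 3.4 * 390
  = 5834.40 kJ


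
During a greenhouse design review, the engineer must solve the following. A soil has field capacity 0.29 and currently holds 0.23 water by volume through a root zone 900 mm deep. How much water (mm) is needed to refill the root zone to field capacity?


SMD = (FC - theta) * D
    = (0.29 - 0.23) * 900
    = 0.060 * 900
    = 54 mm


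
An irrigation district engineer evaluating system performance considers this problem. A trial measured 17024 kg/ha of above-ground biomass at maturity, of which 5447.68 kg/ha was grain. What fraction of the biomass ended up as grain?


HI = grain_yield / biomass
   = 5447.68 / 17024
   = 0.32


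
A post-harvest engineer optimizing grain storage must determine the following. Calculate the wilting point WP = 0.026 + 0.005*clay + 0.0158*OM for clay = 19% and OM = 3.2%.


WP = 0.026 + 0.005*19 + 0.0158*3.2
   = 0.026 + 0.0950 + 0.0506
   = 0.1716


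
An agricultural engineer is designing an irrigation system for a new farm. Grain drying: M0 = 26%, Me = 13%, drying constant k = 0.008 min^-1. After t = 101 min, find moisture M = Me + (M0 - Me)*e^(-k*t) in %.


M = Me + (M0 - Me) * e^(-k*t)
  = 13 + (26 - 13) * e^(-0.008*101)
  = 13 + 13 * e^(-0.808)
  = 13 + 13 * 0.44575
  = 13 + 5.7947
  = 18.79%


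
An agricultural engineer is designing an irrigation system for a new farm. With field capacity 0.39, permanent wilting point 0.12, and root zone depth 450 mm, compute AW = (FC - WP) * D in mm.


AW = (FC - WP) * D
   = (0.39 - 0.12) * 450
   = 0.27 * 450
   = 121.50 mm


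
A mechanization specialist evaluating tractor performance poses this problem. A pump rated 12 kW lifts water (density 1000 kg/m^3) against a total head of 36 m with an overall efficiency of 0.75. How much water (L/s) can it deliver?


Q = (P * 1000 * eta) / (rho * g * H)
  = (12 * 1000 * 0.75) / (1000 * 9.81 * 36)
  = 9000 / 353160
  = 0.02548 m^3/s = 25.48 L/s


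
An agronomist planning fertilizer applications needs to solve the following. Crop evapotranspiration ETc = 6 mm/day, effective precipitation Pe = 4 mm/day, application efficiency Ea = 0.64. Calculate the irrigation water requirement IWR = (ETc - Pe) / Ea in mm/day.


IWR = (ETc - Pe) / Ea
    = (6 - 4) / 0.64
    = 2 / 0.64
    = 3.13 mm/day


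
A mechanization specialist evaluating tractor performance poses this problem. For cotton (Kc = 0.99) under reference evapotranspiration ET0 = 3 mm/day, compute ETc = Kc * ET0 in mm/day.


ETc = Kc * ET0
    = 0.99 * 3
    = 2.97 mm/day


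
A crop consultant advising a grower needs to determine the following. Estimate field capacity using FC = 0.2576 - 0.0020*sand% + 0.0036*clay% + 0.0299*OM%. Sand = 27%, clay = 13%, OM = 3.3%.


FC = 0.2576 - 0.0020*27 + 0.0036*13 + 0.0299*3.3
   = 0.2576 - 0.0540 + 0.0468 + 0.0987
   = 0.3491


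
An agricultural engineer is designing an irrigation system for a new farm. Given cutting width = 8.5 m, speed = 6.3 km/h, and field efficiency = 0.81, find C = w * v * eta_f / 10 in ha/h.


C = w * v * eta_f / 10
  = 8.5 * 6.3 * 0.81 / 10
  = 43.38 / 10
  = 4.34 ha/h


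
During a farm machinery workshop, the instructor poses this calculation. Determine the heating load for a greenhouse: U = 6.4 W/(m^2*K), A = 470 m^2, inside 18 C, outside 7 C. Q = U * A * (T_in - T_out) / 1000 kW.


dT = 18 - (7) = 11 K
Q = U * A * dT
  = 6.4 * 470 * 11
  = 33088 W = 33.09 kW


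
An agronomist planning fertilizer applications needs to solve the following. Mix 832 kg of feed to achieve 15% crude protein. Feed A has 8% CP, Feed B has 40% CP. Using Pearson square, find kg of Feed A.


parts_A = CP_b - target = 40 - 15 = 25
parts_B = target - CP_a = 15 - 8 = 7
total_parts = 25 + 7 = 32
Feed A = 832 * 25 / 32 = 650 kg
Feed B = 832 * 7 / 32 = 182 kg

650 kg


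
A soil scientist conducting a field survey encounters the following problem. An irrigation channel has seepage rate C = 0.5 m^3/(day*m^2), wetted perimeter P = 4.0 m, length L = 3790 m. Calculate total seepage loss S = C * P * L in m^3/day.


S = C * P * L
  = 0.5 * 4.0 * 3790
  = 7580 m^3/day


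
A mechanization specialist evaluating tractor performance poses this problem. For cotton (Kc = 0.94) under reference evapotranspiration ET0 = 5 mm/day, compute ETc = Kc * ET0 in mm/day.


ETc = Kc * ET0
    = 0.94 * 5
    = 4.70 mm/day


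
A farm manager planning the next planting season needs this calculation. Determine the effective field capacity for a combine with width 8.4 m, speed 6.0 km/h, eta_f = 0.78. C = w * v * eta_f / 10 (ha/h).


C = w * v * eta_f / 10
  = 8.4 * 6.0 * 0.78 / 10
  = 39.31 / 10
  = 3.93 ha/h


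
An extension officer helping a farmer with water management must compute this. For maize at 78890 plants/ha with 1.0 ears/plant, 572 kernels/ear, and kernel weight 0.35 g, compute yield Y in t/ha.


Y = density * ears * kernels * kw
  = 78890 * 1.0 * 572 * 0.35 g/ha
  = 15793778.00 g/ha
  = 15793.78 kg/ha = 15.79 t/ha


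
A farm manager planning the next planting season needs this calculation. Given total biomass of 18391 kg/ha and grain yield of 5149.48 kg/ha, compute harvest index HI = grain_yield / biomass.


HI = grain_yield / biomass
   = 5149.48 / 18391
   = 0.28


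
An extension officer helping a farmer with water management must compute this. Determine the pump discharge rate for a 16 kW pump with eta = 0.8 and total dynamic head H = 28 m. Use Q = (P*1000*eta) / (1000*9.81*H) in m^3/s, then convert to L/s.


Q = (P * 1000 * eta) / (rho * g * H)
  = (16 * 1000 * 0.8) / (1000 * 9.81 * 28)
  = 12800 / 274680
  = 0.04660 m^3/s = 46.60 L/s


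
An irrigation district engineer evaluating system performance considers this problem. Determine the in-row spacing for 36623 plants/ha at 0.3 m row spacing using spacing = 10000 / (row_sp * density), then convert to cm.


spacing = 10000 / (row_sp * density)
        = 10000 / (0.3 * 36623)
        = 10000 / 10986.90
        = 0.91017 m = 91.02 cm


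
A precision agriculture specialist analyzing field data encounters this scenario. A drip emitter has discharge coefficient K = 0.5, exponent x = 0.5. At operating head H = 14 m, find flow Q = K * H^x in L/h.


Q = K * H^x
  = 0.5 * 14^0.5
  = 0.5 * 3.7417
  = 1.87 L/h


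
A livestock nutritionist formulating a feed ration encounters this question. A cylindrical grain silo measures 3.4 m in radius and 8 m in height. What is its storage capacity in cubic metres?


V = pi * r^2 * h
  = pi * 3.4^2 * 8
  = pi * 11.56 * 8
  = 290.53 m^3


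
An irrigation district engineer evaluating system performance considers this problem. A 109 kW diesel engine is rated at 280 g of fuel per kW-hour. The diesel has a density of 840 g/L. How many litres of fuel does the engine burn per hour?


FC = P * BSFC / rho_fuel
   = 109 * 280 / 840
   = 30520 / 840
   = 36.33 L/h


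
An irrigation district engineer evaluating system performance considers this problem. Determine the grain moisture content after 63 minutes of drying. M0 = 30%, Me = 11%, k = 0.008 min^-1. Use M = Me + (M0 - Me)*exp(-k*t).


M = Me + (M0 - Me) * e^(-k*t)
  = 11 + (30 - 11) * e^(-0.008*63)
  = 11 + 19 * e^(-0.504)
  = 11 + 19 * 0.60411
  = 11 + 11.4781
  = 22.48%


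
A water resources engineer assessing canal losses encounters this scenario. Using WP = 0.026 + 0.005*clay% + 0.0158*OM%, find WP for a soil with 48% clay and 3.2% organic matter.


WP = 0.026 + 0.005*48 + 0.0158*3.2
   = 0.026 + 0.2400 + 0.0506
   = 0.3166


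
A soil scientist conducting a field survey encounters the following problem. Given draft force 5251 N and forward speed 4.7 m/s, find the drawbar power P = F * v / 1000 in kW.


P = F * v / 1000
  = 5251 * 4.7 / 1000
  = 24679.70 / 1000
  = 24.68 kW


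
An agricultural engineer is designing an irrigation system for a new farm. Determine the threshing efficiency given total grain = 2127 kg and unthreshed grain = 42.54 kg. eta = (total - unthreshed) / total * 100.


eta = (total - unthreshed) / total * 100
    = (2127 - 42.54) / 2127 * 100
    = 2084.46 / 2127 * 100
    = 98%


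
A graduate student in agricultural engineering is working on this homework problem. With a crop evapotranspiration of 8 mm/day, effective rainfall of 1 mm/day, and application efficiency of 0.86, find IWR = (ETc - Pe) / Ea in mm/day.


IWR = (ETc - Pe) / Ea
    = (8 - 1) / 0.86
    = 7 / 0.86
    = 8.14 mm/day


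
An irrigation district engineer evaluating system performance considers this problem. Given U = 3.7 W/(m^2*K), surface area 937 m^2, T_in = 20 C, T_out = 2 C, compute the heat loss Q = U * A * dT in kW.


dT = 20 - (2) = 18 K
Q = U * A * dT
  = 3.7 * 937 * 18
  = 62404.20 W = 62.40 kW


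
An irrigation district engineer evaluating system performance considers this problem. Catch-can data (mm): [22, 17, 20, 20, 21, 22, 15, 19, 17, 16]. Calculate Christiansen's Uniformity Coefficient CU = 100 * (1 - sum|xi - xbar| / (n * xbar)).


xbar = 189 / 10 = 18.900
sum|xi - xbar| = 21.200
CU = 100 * (1 - 21.200 / (10 * 18.900))
   = 100 * (1 - 0.1122)
   = 88.78%


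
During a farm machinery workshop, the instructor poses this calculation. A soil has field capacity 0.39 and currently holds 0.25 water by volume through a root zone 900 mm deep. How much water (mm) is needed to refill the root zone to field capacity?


SMD = (FC - theta) * D
    = (0.39 - 0.25) * 900
    = 0.140 * 900
    = 126 mm


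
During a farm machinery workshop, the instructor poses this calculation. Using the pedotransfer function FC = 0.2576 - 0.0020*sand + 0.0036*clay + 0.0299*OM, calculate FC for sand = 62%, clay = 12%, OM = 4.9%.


FC = 0.2576 - 0.0020*62 + 0.0036*12 + 0.0299*4.9
   = 0.2576 - 0.1240 + 0.0432 + 0.1465
   = 0.3233


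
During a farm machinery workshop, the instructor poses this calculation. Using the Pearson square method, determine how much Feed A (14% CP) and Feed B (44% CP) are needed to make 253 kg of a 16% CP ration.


parts_A = CP_b - target = 44 - 16 = 28
parts_B = target - CP_a = 16 - 14 = 2
total_parts = 28 + 2 = 30
Feed A = 253 * 28 / 30 = 236.13 kg
Feed B = 253 * 2 / 30 = 16.87 kg

236.13 kg


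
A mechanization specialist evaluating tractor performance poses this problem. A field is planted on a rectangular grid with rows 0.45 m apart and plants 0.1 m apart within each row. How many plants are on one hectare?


D = 10000 / (row_sp * plant_sp)
  = 10000 / (0.45 * 0.1)
  = 10000 / 0.0450
  = 222222.22 plants/ha


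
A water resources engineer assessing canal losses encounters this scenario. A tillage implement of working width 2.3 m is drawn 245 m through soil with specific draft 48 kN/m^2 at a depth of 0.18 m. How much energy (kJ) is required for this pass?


E = k * d * w * L
  = 48 * 0.18 * 2.3 * 245
  = 4868.64 kJ


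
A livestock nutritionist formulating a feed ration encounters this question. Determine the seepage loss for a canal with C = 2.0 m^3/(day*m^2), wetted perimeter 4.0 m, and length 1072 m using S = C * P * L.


S = C * P * L
  = 2.0 * 4.0 * 1072
  = 8576 m^3/day


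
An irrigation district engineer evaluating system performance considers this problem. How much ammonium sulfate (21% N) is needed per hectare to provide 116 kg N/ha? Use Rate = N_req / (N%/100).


Rate = N_required / (N_content / 100)
     = 116 / (21 / 100)
     = 116 / 0.21
     = 552.38 kg/ha


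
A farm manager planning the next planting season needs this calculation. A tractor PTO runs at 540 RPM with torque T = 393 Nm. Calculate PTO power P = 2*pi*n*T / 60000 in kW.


P = 2*pi*n*T / 60000
  = 2*pi * 540 * 393 / 60000
  = 1333417.59 / 60000
  = 22.22 kW


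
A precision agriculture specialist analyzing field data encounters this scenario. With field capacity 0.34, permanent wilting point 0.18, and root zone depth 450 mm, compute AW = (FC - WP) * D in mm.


AW = (FC - WP) * D
   = (0.34 - 0.18) * 450
   = 0.16 * 450
   = 72 mm


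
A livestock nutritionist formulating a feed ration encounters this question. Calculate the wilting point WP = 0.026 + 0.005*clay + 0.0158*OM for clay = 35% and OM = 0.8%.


WP = 0.026 + 0.005*35 + 0.0158*0.8
   = 0.026 + 0.1750 + 0.0126
   = 0.2136


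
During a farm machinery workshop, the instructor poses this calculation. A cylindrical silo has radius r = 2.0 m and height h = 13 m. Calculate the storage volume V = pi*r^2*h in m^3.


V = pi * r^2 * h
  = pi * 2.0^2 * 13
  = pi * 4 * 13
  = 163.36 m^3


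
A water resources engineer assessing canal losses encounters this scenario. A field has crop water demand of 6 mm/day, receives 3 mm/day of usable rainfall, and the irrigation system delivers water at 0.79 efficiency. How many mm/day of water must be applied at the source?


IWR = (ETc - Pe) / Ea
    = (6 - 3) / 0.79
    = 3 / 0.79
    = 3.80 mm/day


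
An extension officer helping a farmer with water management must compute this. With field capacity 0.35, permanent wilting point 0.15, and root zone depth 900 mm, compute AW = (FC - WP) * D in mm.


AW = (FC - WP) * D
   = (0.35 - 0.15) * 900
   = 0.20 * 900
   = 180 mm


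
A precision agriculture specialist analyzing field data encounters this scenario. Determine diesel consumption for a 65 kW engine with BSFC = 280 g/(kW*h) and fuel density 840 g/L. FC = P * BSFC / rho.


FC = P * BSFC / rho_fuel
   = 65 * 280 / 840
   = 18200 / 840
   = 21.67 L/h


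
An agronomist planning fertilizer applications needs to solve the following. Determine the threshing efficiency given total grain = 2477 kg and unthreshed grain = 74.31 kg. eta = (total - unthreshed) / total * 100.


eta = (total - unthreshed) / total * 100
    = (2477 - 74.31) / 2477 * 100
    = 2402.69 / 2477 * 100
    = 97%


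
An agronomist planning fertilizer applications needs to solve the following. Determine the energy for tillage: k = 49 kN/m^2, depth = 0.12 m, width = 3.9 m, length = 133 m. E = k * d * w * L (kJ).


E = k * d * w * L
  = 49 * 0.12 * 3.9 * 133
  = 3049.96 kJ


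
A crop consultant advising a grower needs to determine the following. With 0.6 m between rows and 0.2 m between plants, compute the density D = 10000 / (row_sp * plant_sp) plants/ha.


D = 10000 / (row_sp * plant_sp)
  = 10000 / (0.6 * 0.2)
  = 10000 / 0.1200
  = 83333.33 plants/ha


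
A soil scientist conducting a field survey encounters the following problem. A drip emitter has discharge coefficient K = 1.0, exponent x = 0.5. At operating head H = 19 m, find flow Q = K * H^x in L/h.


Q = K * H^x
  = 1.0 * 19^0.5
  = 1.0 * 4.3589
  = 4.36 L/h


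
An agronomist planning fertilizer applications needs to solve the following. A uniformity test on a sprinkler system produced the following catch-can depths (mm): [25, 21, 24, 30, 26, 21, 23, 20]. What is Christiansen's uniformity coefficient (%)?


xbar = 190 / 8 = 23.750
sum|xi - xbar| = 20
CU = 100 * (1 - 20 / (8 * 23.750))
   = 100 * (1 - 0.1053)
   = 89.47%


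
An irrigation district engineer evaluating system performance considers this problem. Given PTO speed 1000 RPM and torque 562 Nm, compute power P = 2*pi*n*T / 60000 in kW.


P = 2*pi*n*T / 60000
  = 2*pi * 1000 * 562 / 60000
  = 3531150.14 / 60000
  = 58.85 kW


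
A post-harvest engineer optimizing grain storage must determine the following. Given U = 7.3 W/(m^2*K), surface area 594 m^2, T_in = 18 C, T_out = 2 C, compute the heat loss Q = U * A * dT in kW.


dT = 18 - (2) = 16 K
Q = U * A * dT
  = 7.3 * 594 * 16
  = 69379.20 W = 69.38 kW


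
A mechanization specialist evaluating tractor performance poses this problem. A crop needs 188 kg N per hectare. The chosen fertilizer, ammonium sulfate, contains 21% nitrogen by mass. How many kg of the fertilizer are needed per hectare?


Rate = N_required / (N_content / 100)
     = 188 / (21 / 100)
     = 188 / 0.21
     = 895.24 kg/ha


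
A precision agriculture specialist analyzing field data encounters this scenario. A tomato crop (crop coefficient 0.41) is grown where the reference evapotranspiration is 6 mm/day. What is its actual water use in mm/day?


ETc = Kc * ET0
    = 0.41 * 6
    = 2.46 mm/day


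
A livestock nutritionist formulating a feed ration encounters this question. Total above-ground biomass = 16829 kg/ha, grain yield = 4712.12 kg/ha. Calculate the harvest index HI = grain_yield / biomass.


HI = grain_yield / biomass
   = 4712.12 / 16829
   = 0.28


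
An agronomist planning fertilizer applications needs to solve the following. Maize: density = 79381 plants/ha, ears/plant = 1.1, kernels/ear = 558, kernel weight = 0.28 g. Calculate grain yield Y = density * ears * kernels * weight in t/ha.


Y = density * ears * kernels * kw
  = 79381 * 1.1 * 558 * 0.28 g/ha
  = 13642736.18 g/ha
  = 13642.74 kg/ha = 13.64 t/ha


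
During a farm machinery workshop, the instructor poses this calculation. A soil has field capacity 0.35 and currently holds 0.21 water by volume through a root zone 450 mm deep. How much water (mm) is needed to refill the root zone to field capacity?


SMD = (FC - theta) * D
    = (0.35 - 0.21) * 450
    = 0.140 * 450
    = 63 mm


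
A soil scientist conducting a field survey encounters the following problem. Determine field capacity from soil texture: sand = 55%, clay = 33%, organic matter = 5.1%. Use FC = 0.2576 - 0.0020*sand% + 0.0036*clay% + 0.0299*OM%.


FC = 0.2576 - 0.0020*55 + 0.0036*33 + 0.0299*5.1
   = 0.2576 - 0.1100 + 0.1188 + 0.1525
   = 0.4189


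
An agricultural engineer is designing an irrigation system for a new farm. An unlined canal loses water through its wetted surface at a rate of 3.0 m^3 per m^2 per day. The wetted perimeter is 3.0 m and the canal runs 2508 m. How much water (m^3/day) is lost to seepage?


S = C * P * L
  = 3.0 * 3.0 * 2508
  = 22572 m^3/day


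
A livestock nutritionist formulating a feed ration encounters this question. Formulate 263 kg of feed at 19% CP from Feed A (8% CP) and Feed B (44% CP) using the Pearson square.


parts_A = CP_b - target = 44 - 19 = 25
parts_B = target - CP_a = 19 - 8 = 11
total_parts = 25 + 11 = 36
Feed A = 263 * 25 / 36 = 182.64 kg
Feed B = 263 * 11 / 36 = 80.36 kg

182.64 kg


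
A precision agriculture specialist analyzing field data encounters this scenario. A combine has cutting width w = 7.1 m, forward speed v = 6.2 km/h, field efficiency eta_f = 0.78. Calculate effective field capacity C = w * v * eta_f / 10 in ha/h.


C = w * v * eta_f / 10
  = 7.1 * 6.2 * 0.78 / 10
  = 34.34 / 10
  = 3.43 ha/h


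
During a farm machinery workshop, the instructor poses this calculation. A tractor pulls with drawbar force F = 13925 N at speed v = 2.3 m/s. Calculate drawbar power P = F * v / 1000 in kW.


P = F * v / 1000
  = 13925 * 2.3 / 1000
  = 32027.50 / 1000
  = 32.03 kW


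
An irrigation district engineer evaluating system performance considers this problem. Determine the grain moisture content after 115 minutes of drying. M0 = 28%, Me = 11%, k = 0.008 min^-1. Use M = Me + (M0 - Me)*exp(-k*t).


M = Me + (M0 - Me) * e^(-k*t)
  = 11 + (28 - 11) * e^(-0.008*115)
  = 11 + 17 * e^(-0.920)
  = 11 + 17 * 0.39852
  = 11 + 6.7748
  = 17.77%


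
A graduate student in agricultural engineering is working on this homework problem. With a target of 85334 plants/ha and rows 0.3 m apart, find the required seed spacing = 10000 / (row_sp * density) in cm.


spacing = 10000 / (row_sp * density)
        = 10000 / (0.3 * 85334)
        = 10000 / 25600.20
        = 0.39062 m = 39.06 cm


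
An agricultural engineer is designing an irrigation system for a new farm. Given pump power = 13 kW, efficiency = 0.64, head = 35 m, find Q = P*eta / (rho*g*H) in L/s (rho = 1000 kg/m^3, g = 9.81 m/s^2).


Q = (P * 1000 * eta) / (rho * g * H)
  = (13 * 1000 * 0.64) / (1000 * 9.81 * 35)
  = 8320 / 343350
  = 0.02423 m^3/s = 24.23 L/s


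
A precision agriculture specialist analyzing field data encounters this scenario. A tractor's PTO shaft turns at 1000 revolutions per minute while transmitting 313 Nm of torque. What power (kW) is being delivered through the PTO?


P = 2*pi*n*T / 60000
  = 2*pi * 1000 * 313 / 60000
  = 1966637.00 / 60000
  = 32.78 kW


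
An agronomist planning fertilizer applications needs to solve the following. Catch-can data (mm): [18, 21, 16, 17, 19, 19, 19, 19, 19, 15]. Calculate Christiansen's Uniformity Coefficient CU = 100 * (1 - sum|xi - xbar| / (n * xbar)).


xbar = 182 / 10 = 18.200
sum|xi - xbar| = 13.600
CU = 100 * (1 - 13.600 / (10 * 18.200))
   = 100 * (1 - 0.0747)
   = 92.53%


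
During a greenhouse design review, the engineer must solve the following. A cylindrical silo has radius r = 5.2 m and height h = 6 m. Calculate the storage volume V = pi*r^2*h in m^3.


V = pi * r^2 * h
  = pi * 5.2^2 * 6
  = pi * 27.04 * 6
  = 509.69 m^3


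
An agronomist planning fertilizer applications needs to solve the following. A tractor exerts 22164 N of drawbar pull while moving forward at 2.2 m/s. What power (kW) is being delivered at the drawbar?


P = F * v / 1000
  = 22164 * 2.2 / 1000
  = 48760.80 / 1000
  = 48.76 kW


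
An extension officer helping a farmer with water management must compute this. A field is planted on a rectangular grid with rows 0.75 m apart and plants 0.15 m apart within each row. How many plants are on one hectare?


D = 10000 / (row_sp * plant_sp)
  = 10000 / (0.75 * 0.15)
  = 10000 / 0.1125
  = 88888.89 plants/ha


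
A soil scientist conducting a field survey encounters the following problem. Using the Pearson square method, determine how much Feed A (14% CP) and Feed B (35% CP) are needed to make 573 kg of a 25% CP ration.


parts_A = CP_b - target = 35 - 25 = 10
parts_B = target - CP_a = 25 - 14 = 11
total_parts = 10 + 11 = 21
Feed A = 573 * 10 / 21 = 272.86 kg
Feed B = 573 * 11 / 21 = 300.14 kg

272.86 kg


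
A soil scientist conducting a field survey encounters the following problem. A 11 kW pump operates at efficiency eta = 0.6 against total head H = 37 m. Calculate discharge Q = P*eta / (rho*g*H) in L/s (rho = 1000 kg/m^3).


Q = (P * 1000 * eta) / (rho * g * H)
  = (11 * 1000 * 0.6) / (1000 * 9.81 * 37)
  = 6600 / 362970
  = 0.01818 m^3/s = 18.18 L/s


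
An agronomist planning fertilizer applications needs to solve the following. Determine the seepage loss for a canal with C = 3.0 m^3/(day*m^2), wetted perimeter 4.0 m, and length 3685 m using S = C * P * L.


S = C * P * L
  = 3.0 * 4.0 * 3685
  = 44220 m^3/day
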